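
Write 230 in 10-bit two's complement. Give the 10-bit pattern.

0011100110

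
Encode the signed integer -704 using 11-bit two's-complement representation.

|-704| = 704 = 01011000000 in 11 bits.
Invert the bits: 10100111111. Add 1: 10101000000.

10101000000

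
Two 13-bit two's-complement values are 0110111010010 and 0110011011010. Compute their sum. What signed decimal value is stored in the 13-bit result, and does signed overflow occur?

-1364; overflow

0110111010010 = 3538 (signed)
0110011011010 = 3290 (signed)
  0110111010010
+ 0110011011010
= 1101010101100
Result 1101010101100: MSB = 1 → 6828 − 8192 = -1364.
Both addends are non-negative but the stored result is negative: signed overflow. The true value 3538 + 3290 = 6828 lies outside [-4096, 4095].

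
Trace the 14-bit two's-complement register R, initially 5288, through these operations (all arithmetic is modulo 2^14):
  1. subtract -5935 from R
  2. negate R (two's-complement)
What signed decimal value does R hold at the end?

Start: R = 5288 = 01010010101000.
R = 5288 − (-5935) = 11223; wraps to -5161 = 10101111010111
R = −(-5161) = 5161 = 01010000101001

5161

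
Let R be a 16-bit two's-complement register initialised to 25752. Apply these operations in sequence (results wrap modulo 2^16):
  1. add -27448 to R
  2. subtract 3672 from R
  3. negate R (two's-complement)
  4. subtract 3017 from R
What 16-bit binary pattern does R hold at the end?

0000100100101111

Start: R = 25752 = 0110010010011000.
R = 25752 + (-27448) = -1696 = 1111100101100000
R = -1696 − 3672 = -5368 = 1110101100001000
R = −(-5368) = 5368 = 0001010011111000
R = 5368 − 3017 = 2351 = 0000100100101111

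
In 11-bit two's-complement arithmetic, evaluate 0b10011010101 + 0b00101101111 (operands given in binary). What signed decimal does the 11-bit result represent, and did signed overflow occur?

0b10011010101 → 10011010101 = -811 (signed)
0b00101101111 → 00101101111 = 367 (signed)
  10011010101
+ 00101101111
= 11001000100
Result 11001000100: MSB = 1 → 1604 − 2048 = -444.
Addends have opposite signs, so signed overflow cannot occur.

-444; no overflow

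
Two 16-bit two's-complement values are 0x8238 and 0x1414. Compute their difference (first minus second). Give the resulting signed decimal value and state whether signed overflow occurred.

28196; overflow

0x8238 = 1000001000111000 = -32200 (signed)
0x1414 = 0001010000010100 = 5140 (signed)
Subtract via negate-and-add: invert 0001010000010100 + 1 = 1110101111101100 (i.e. -5140).
  1000001000111000
+ 1110101111101100
= 0110111000100100  (discard carry-out 1)
Result 0110111000100100: MSB = 0 → value 28196.
Both addends (after negating the subtrahend) are negative but the stored result is non-negative: signed overflow. The true value -32200 − 5140 = -37340 lies outside [-32768, 32767].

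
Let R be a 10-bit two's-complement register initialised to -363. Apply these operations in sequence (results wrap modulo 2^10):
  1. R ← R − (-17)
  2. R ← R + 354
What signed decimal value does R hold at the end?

Start: R = -363 = 1010010101.
R = -363 − (-17) = -346 = 1010100110
R = -346 + 354 = 8 = 0000001000

8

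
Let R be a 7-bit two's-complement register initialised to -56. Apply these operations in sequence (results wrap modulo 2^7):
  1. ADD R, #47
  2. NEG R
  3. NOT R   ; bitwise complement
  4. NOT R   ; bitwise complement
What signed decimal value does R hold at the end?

Start: R = -56 = 1001000.
R = -56 + 47 = -9 = 1110111
R = −(-9) = 9 = 0001001
R = NOT 0001001 = 1110110 = -10
R = NOT 1110110 = 0001001 = 9

9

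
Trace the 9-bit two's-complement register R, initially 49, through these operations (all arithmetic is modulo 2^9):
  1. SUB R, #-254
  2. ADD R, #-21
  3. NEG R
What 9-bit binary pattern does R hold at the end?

011100110

Start: R = 49 = 000110001.
R = 49 − (-254) = 303; wraps to -209 = 100101111
R = -209 + (-21) = -230 = 100011010
R = −(-230) = 230 = 011100110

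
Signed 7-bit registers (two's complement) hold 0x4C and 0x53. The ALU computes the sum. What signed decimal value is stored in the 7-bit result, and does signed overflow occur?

31; overflow

0x4C = 1001100 = -52 (signed)
0x53 = 1010011 = -45 (signed)
  1001100
+ 1010011
= 0011111  (discard carry-out 1)
Result 0011111: MSB = 0 → value 31.
Both addends are negative but the stored result is non-negative: signed overflow. The true value -52 + (-45) = -97 lies outside [-64, 63].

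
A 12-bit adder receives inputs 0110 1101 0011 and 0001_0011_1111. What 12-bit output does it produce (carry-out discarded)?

100000010010

  011011010011
+ 000100111111
= 100000010010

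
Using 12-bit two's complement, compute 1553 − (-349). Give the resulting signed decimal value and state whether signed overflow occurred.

1553 → 011000010001
-349 → 111010100011
Subtract via negate-and-add: invert 111010100011 + 1 = 000101011101 (i.e. 349).
  011000010001
+ 000101011101
= 011101101110
Result 011101101110: MSB = 0 → value 1902.
Both addends (after negating the subtrahend) are non-negative and so is the stored result: no signed overflow.

1902; no overflow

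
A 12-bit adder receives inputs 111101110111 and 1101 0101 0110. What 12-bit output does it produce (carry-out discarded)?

110011001101

  111101110111
+ 110101010110
= 110011001101  (discard carry-out 1)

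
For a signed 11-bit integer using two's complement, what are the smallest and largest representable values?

Minimum: −2^10 = -1024.
Maximum: 2^10 − 1 = 1023.

min = -1024, max = 1023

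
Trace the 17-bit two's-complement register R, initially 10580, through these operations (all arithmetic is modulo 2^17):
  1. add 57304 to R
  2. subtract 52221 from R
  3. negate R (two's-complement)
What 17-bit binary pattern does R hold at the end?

11100001011010001

Start: R = 10580 = 00010100101010100.
R = 10580 + 57304 = 67884; wraps to -63188 = 10000100100101100
R = -63188 − 52221 = -115409; wraps to 15663 = 00011110100101111
R = −(15663) = -15663 = 11100001011010001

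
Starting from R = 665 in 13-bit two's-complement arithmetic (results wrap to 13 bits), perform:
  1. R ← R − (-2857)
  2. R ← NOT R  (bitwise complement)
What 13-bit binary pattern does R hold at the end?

Start: R = 665 = 0001010011001.
R = 665 − (-2857) = 3522 = 0110111000010
R = NOT 0110111000010 = 1001000111101 = -3523

1001000111101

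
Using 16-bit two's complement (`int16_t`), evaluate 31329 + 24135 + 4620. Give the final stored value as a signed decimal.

31329 + 24135 = 55464 → wraps to -10072 (1101100010101000)
-10072 + 4620 = -5452 (1110101010110100)

-5452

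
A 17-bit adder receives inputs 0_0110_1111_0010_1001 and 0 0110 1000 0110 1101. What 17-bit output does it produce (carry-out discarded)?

  00110111100101001
+ 00110100001101101
= 01101011110010110

01101011110010110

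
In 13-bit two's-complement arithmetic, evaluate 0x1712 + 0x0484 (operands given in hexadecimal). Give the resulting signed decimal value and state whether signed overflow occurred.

0x1712 = 1011100010010 = -2286 (signed)
0x0484 = 0010010000100 = 1156 (signed)
  1011100010010
+ 0010010000100
= 1101110010110
Result 1101110010110: MSB = 1 → 7062 − 8192 = -1130.
Addends have opposite signs, so signed overflow cannot occur.

-1130; no overflow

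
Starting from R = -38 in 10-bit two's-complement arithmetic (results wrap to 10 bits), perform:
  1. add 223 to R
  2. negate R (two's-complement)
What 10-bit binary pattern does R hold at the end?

1101000111

Start: R = -38 = 1111011010.
R = -38 + 223 = 185 = 0010111001
R = −(185) = -185 = 1101000111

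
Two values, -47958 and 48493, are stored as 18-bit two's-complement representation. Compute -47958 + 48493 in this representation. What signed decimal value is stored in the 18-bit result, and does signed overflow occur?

535; no overflow

-47958 → 110100010010101010
48493 → 001011110101101101
  110100010010101010
+ 001011110101101101
= 000000001000010111  (discard carry-out 1)
Result 000000001000010111: MSB = 0 → value 535.
Addends have opposite signs, so signed overflow cannot occur.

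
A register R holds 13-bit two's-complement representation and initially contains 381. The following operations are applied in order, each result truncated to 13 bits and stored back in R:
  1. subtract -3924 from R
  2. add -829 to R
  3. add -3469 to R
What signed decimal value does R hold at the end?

Start: R = 381 = 0000101111101.
R = 381 − (-3924) = 4305; wraps to -3887 = 1000011010001
R = -3887 + (-829) = -4716; wraps to 3476 = 0110110010100
R = 3476 + (-3469) = 7 = 0000000000111

7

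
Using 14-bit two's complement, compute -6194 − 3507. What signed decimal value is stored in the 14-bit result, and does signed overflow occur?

6683; overflow

-6194 → 10011111001110
3507 → 00110110110011
Subtract via negate-and-add: invert 00110110110011 + 1 = 11001001001101 (i.e. -3507).
  10011111001110
+ 11001001001101
= 01101000011011  (discard carry-out 1)
Result 01101000011011: MSB = 0 → value 6683.
Both addends (after negating the subtrahend) are negative but the stored result is non-negative: signed overflow. The true value -6194 − 3507 = -9701 lies outside [-8192, 8191].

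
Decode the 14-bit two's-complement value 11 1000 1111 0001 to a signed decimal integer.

MSB is 1, so the value is negative.
Unsigned reading: 14577. Subtract 2^14 = 16384: 14577 − 16384 = -1807.

-1807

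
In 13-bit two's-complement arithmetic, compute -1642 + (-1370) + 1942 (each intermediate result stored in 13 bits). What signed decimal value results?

-1070

-1642 + (-1370) = -3012 (1010000111100)
-3012 + 1942 = -1070 (1101111010010)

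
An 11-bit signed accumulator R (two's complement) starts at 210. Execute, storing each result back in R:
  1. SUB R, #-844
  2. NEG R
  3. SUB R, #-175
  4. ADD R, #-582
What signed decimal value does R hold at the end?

587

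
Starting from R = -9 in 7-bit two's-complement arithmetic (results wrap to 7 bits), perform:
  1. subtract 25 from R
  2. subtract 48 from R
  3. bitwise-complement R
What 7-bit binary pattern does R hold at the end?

Start: R = -9 = 1110111.
R = -9 − 25 = -34 = 1011110
R = -34 − 48 = -82; wraps to 46 = 0101110
R = NOT 0101110 = 1010001 = -47

1010001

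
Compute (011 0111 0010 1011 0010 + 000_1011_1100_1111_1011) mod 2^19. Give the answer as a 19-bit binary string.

1000010111110101101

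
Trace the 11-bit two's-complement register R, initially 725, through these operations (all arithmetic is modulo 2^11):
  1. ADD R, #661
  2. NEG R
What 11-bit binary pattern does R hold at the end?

01010010110

Start: R = 725 = 01011010101.
R = 725 + 661 = 1386; wraps to -662 = 10101101010
R = −(-662) = 662 = 01010010110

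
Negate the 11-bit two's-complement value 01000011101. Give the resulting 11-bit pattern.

10111100011

Invert: 10111100010. Add 1: 10111100011.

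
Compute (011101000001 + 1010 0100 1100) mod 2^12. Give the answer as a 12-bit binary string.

000110001101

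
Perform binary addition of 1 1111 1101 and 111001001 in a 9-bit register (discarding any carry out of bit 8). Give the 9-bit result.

  111111101
+ 111001001
= 111000110  (discard carry-out 1)

111000110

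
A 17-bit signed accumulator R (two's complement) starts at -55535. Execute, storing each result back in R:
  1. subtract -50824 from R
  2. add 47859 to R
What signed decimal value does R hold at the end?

43148

Start: R = -55535 = 10010011100010001.
R = -55535 − (-50824) = -4711 = 11110110110011001
R = -4711 + 47859 = 43148 = 01010100010001100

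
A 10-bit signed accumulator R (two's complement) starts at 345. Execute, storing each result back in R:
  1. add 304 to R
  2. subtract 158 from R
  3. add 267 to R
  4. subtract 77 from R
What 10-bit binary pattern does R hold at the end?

Start: R = 345 = 0101011001.
R = 345 + 304 = 649; wraps to -375 = 1010001001
R = -375 − 158 = -533; wraps to 491 = 0111101011
R = 491 + 267 = 758; wraps to -266 = 1011110110
R = -266 − 77 = -343 = 1010101001

1010101001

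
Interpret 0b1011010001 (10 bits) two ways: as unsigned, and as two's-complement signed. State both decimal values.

unsigned = 721, signed = -303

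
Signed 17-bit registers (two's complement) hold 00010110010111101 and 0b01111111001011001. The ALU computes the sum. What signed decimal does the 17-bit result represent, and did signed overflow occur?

-54506; overflow

00010110010111101 = 11453 (signed)
0b01111111001011001 → 01111111001011001 = 65113 (signed)
  00010110010111101
+ 01111111001011001
= 10010101100010110
Result 10010101100010110: MSB = 1 → 76566 − 131072 = -54506.
Both addends are non-negative but the stored result is negative: signed overflow. The true value 11453 + 65113 = 76566 lies outside [-65536, 65535].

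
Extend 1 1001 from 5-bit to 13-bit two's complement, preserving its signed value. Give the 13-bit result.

1111111111001

MSB of 11001 is 1; replicate it into the new high bits.
11111111|11001 → 1111111111001 (still -7).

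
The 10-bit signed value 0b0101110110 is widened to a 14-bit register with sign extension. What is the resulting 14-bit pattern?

00000101110110

MSB of 0101110110 is 0; replicate it into the new high bits.
0000|0101110110 → 00000101110110 (still 374).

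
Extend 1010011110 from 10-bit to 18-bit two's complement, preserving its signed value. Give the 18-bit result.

111111111010011110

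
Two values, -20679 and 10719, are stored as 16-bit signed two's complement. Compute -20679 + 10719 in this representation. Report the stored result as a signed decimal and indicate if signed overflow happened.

-9960; no overflow

-20679 → 1010111100111001
10719 → 0010100111011111
  1010111100111001
+ 0010100111011111
= 1101100100011000
Result 1101100100011000: MSB = 1 → 55576 − 65536 = -9960.
Addends have opposite signs, so signed overflow cannot occur.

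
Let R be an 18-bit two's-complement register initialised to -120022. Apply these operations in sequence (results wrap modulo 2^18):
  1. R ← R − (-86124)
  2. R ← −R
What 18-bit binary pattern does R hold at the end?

Start: R = -120022 = 100010101100101010.
R = -120022 − (-86124) = -33898 = 110111101110010110
R = −(-33898) = 33898 = 001000010001101010

001000010001101010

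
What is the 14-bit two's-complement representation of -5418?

|-5418| = 5418 = 01010100101010 in 14 bits.
Invert the bits: 10101011010101. Add 1: 10101011010110.

10101011010110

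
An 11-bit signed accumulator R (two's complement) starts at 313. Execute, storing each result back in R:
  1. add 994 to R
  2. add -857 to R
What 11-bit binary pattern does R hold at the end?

00111000010

Start: R = 313 = 00100111001.
R = 313 + 994 = 1307; wraps to -741 = 10100011011
R = -741 + (-857) = -1598; wraps to 450 = 00111000010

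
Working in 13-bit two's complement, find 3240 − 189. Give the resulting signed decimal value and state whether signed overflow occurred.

3051; no overflow

3240 → 0110010101000
189 → 0000010111101
Subtract via negate-and-add: invert 0000010111101 + 1 = 1111101000011 (i.e. -189).
  0110010101000
+ 1111101000011
= 0101111101011  (discard carry-out 1)
Result 0101111101011: MSB = 0 → value 3051.
Addends (after negating the subtrahend) have opposite signs, so signed overflow cannot occur.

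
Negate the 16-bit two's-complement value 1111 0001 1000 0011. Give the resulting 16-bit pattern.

Invert: 0000111001111100. Add 1: 0000111001111101.
Check: 1111000110000011 = -3709, 0000111001111101 = 3709.

0000111001111101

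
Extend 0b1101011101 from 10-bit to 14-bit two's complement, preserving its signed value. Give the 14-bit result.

11111101011101

MSB of 1101011101 is 1; replicate it into the new high bits.
1111|1101011101 → 11111101011101 (still -163).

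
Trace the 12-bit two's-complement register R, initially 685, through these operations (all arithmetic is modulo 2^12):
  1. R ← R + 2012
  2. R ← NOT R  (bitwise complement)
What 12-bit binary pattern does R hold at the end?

010101110110

Start: R = 685 = 001010101101.
R = 685 + 2012 = 2697; wraps to -1399 = 101010001001
R = NOT 101010001001 = 010101110110 = 1398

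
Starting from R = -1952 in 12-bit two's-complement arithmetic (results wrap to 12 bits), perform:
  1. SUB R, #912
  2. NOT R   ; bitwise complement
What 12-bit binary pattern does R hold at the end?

101100101111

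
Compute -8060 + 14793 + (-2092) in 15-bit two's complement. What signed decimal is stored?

4641

-8060 + 14793 = 6733 (001101001001101)
6733 + (-2092) = 4641 (001001000100001)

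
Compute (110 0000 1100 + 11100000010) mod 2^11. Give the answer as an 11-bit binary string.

  11000001100
+ 11100000010
= 10100001110  (discard carry-out 1)

10100001110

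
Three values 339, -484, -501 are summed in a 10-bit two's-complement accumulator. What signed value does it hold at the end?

378

339 + (-484) = -145 (1101101111)
-145 + (-501) = -646 → wraps to 378 (0101111010)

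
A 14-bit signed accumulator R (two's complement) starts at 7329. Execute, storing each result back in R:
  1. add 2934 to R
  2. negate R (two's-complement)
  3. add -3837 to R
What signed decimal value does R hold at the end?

Start: R = 7329 = 01110010100001.
R = 7329 + 2934 = 10263; wraps to -6121 = 10100000010111
R = −(-6121) = 6121 = 01011111101001
R = 6121 + (-3837) = 2284 = 00100011101100

2284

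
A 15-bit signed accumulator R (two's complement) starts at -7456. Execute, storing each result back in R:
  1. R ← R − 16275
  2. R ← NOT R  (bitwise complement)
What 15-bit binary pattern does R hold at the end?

Start: R = -7456 = 110001011100000.
R = -7456 − 16275 = -23731; wraps to 9037 = 010001101001101
R = NOT 010001101001101 = 101110010110010 = -9038

101110010110010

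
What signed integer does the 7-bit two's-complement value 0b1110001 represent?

-15

MSB is 1, so the value is negative.
Unsigned reading: 113. Subtract 2^7 = 128: 113 − 128 = -15.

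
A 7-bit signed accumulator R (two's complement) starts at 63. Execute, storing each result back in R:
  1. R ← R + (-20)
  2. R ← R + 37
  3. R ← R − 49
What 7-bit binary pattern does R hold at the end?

Start: R = 63 = 0111111.
R = 63 + (-20) = 43 = 0101011
R = 43 + 37 = 80; wraps to -48 = 1010000
R = -48 − 49 = -97; wraps to 31 = 0011111

0011111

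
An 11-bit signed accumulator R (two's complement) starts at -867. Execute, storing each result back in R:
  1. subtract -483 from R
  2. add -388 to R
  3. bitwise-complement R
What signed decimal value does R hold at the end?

771

Start: R = -867 = 10010011101.
R = -867 − (-483) = -384 = 11010000000
R = -384 + (-388) = -772 = 10011111100
R = NOT 10011111100 = 01100000011 = 771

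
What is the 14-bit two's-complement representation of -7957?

|-7957| = 7957 = 01111100010101 in 14 bits.
Invert the bits: 10000011101010. Add 1: 10000011101011.
Check: 10000011101011 reads as 8427 − 16384 = -7957.

10000011101011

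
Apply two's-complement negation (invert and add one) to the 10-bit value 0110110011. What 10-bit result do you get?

1001001101

Invert: 1001001100. Add 1: 1001001101.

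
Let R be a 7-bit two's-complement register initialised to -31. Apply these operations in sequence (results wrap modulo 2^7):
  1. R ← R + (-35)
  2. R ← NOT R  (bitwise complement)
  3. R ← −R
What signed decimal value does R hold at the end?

Start: R = -31 = 1100001.
R = -31 + (-35) = -66; wraps to 62 = 0111110
R = NOT 0111110 = 1000001 = -63
R = −(-63) = 63 = 0111111

63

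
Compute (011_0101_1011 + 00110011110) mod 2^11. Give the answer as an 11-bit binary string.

  01101011011
+ 00110011110
= 10011111001

10011111001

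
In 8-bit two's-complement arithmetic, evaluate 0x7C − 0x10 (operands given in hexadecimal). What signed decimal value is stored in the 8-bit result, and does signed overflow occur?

0x7C = 01111100 = 124 (signed)
0x10 = 00010000 = 16 (signed)
Subtract via negate-and-add: invert 00010000 + 1 = 11110000 (i.e. -16).
  01111100
+ 11110000
= 01101100  (discard carry-out 1)
Result 01101100: MSB = 0 → value 108.
Addends (after negating the subtrahend) have opposite signs, so signed overflow cannot occur.

108; no overflow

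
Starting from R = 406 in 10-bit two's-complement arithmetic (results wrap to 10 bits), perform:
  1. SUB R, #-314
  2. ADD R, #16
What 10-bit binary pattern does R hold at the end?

Start: R = 406 = 0110010110.
R = 406 − (-314) = 720; wraps to -304 = 1011010000
R = -304 + 16 = -288 = 1011100000

1011100000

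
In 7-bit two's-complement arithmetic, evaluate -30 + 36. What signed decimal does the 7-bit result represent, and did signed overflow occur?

-30 → 1100010
36 → 0100100
  1100010
+ 0100100
= 0000110  (discard carry-out 1)
Result 0000110: MSB = 0 → value 6.
Addends have opposite signs, so signed overflow cannot occur.

6; no overflow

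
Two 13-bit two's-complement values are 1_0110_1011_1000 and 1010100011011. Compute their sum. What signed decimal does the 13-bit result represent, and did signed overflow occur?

3027; overflow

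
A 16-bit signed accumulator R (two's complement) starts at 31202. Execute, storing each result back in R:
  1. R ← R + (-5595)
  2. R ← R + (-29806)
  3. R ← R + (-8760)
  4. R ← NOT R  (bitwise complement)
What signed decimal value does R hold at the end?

Start: R = 31202 = 0111100111100010.
R = 31202 + (-5595) = 25607 = 0110010000000111
R = 25607 + (-29806) = -4199 = 1110111110011001
R = -4199 + (-8760) = -12959 = 1100110101100001
R = NOT 1100110101100001 = 0011001010011110 = 12958

12958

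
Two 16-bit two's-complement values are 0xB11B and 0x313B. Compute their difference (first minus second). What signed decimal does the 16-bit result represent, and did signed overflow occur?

32736; overflow

0xB11B = 1011000100011011 = -20197 (signed)
0x313B = 0011000100111011 = 12603 (signed)
Subtract via negate-and-add: invert 0011000100111011 + 1 = 1100111011000101 (i.e. -12603).
  1011000100011011
+ 1100111011000101
= 0111111111100000  (discard carry-out 1)
Result 0111111111100000: MSB = 0 → value 32736.
Both addends (after negating the subtrahend) are negative but the stored result is non-negative: signed overflow. The true value -20197 − 12603 = -32800 lies outside [-32768, 32767].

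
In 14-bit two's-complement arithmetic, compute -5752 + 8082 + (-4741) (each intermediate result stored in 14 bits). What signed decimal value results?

-2411

-5752 + 8082 = 2330 (00100100011010)
2330 + (-4741) = -2411 (11011010010101)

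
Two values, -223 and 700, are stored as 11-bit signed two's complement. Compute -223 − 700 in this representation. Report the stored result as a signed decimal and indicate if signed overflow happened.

-923; no overflow

-223 → 11100100001
700 → 01010111100
Subtract via negate-and-add: invert 01010111100 + 1 = 10101000100 (i.e. -700).
  11100100001
+ 10101000100
= 10001100101  (discard carry-out 1)
Result 10001100101: MSB = 1 → 1125 − 2048 = -923.
Both addends (after negating the subtrahend) are negative and so is the stored result: no signed overflow.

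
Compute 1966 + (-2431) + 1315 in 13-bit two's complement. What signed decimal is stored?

1966 + (-2431) = -465 (1111000101111)
-465 + 1315 = 850 (0001101010010)

850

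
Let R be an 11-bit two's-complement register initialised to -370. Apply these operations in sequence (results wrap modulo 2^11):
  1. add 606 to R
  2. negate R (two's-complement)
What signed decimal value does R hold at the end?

-236

Start: R = -370 = 11010001110.
R = -370 + 606 = 236 = 00011101100
R = −(236) = -236 = 11100010100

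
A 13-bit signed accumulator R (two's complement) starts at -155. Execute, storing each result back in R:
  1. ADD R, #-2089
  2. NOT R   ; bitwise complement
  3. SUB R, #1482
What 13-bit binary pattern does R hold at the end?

0001011111001

Start: R = -155 = 1111101100101.
R = -155 + (-2089) = -2244 = 1011100111100
R = NOT 1011100111100 = 0100011000011 = 2243
R = 2243 − 1482 = 761 = 0001011111001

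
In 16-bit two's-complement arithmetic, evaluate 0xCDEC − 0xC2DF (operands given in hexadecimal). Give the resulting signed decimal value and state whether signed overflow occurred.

0xCDEC = 1100110111101100 = -12820 (signed)
0xC2DF = 1100001011011111 = -15649 (signed)
Subtract via negate-and-add: invert 1100001011011111 + 1 = 0011110100100001 (i.e. 15649).
  1100110111101100
+ 0011110100100001
= 0000101100001101  (discard carry-out 1)
Result 0000101100001101: MSB = 0 → value 2829.
Addends (after negating the subtrahend) have opposite signs, so signed overflow cannot occur.

2829; no overflow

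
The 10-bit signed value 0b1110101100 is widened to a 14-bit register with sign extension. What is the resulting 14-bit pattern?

MSB of 1110101100 is 1; replicate it into the new high bits.
1111|1110101100 → 11111110101100 (still -84).

11111110101100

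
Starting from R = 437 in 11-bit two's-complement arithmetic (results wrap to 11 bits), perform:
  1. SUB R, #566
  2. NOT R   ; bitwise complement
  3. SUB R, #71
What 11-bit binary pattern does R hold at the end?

00000111001

Start: R = 437 = 00110110101.
R = 437 − 566 = -129 = 11101111111
R = NOT 11101111111 = 00010000000 = 128
R = 128 − 71 = 57 = 00000111001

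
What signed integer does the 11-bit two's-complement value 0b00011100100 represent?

MSB is 0, so the value is non-negative: 00011100100 = 228.

228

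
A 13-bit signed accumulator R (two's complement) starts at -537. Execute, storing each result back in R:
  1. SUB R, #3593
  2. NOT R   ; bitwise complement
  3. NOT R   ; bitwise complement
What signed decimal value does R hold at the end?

4062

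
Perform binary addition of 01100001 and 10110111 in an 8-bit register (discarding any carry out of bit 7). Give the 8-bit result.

00011000

  01100001
+ 10110111
= 00011000  (discard carry-out 1)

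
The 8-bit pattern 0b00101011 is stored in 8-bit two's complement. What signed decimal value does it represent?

MSB is 0, so the value is non-negative: 00101011 = 43.

43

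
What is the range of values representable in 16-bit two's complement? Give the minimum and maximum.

Minimum: −2^15 = -32768.
Maximum: 2^15 − 1 = 32767.

min = -32768, max = 32767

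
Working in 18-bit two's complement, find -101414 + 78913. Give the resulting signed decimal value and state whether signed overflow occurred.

-22501; no overflow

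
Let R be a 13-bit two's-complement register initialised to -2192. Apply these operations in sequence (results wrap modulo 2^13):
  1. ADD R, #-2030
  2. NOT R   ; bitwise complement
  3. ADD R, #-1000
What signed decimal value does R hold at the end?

3221

Start: R = -2192 = 1011101110000.
R = -2192 + (-2030) = -4222; wraps to 3970 = 0111110000010
R = NOT 0111110000010 = 1000001111101 = -3971
R = -3971 + (-1000) = -4971; wraps to 3221 = 0110010010101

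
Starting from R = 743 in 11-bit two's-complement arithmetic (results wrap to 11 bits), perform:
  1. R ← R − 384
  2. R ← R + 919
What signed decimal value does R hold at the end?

Start: R = 743 = 01011100111.
R = 743 − 384 = 359 = 00101100111
R = 359 + 919 = 1278; wraps to -770 = 10011111110

-770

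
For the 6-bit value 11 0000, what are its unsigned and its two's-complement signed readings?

unsigned = 48, signed = -16

Unsigned: 110000 = 48.
Signed: MSB=1 → 48 − 64 = -16.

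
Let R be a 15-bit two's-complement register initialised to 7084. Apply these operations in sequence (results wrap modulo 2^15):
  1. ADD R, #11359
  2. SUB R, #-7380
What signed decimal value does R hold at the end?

Start: R = 7084 = 001101110101100.
R = 7084 + 11359 = 18443; wraps to -14325 = 100100000001011
R = -14325 − (-7380) = -6945 = 110010011011111

-6945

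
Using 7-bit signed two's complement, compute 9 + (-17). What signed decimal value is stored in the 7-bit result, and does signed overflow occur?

9 → 0001001
-17 → 1101111
  0001001
+ 1101111
= 1111000
Result 1111000: MSB = 1 → 120 − 128 = -8.
Addends have opposite signs, so signed overflow cannot occur.

-8; no overflow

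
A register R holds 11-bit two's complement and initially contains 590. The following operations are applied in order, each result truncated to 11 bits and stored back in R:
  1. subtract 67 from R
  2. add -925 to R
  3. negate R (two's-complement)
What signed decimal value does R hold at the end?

Start: R = 590 = 01001001110.
R = 590 − 67 = 523 = 01000001011
R = 523 + (-925) = -402 = 11001101110
R = −(-402) = 402 = 00110010010

402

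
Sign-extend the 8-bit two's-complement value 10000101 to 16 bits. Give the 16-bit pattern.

1111111110000101

MSB of 10000101 is 1; replicate it into the new high bits.
11111111|10000101 → 1111111110000101 (still -123).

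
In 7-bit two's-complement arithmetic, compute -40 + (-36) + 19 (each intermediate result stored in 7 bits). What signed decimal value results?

-40 + (-36) = -76 → wraps to 52 (0110100)
52 + 19 = 71 → wraps to -57 (1000111)

-57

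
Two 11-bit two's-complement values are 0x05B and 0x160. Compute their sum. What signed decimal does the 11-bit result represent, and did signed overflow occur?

443; no overflow

0x05B = 00001011011 = 91 (signed)
0x160 = 00101100000 = 352 (signed)
  00001011011
+ 00101100000
= 00110111011
Result 00110111011: MSB = 0 → value 443.
Both addends are non-negative and so is the stored result: no signed overflow.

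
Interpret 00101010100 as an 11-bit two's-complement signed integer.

340

MSB is 0, so the value is non-negative: 00101010100 = 340.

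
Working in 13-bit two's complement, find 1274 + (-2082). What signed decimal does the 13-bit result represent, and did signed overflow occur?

1274 → 0010011111010
-2082 → 1011111011110
  0010011111010
+ 1011111011110
= 1110011011000
Result 1110011011000: MSB = 1 → 7384 − 8192 = -808.
Addends have opposite signs, so signed overflow cannot occur.

-808; no overflow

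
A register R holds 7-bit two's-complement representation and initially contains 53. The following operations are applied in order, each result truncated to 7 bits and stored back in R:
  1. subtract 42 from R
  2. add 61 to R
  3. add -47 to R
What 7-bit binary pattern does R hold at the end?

Start: R = 53 = 0110101.
R = 53 − 42 = 11 = 0001011
R = 11 + 61 = 72; wraps to -56 = 1001000
R = -56 + (-47) = -103; wraps to 25 = 0011001

0011001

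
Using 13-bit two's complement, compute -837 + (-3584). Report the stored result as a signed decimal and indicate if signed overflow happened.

3771; overflow

-837 → 1110010111011
-3584 → 1001000000000
  1110010111011
+ 1001000000000
= 0111010111011  (discard carry-out 1)
Result 0111010111011: MSB = 0 → value 3771.
Both addends are negative but the stored result is non-negative: signed overflow. The true value -837 + (-3584) = -4421 lies outside [-4096, 4095].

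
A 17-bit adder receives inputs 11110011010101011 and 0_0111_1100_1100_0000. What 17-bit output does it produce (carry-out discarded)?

00110001101101011

  11110011010101011
+ 00111110011000000
= 00110001101101011  (discard carry-out 1)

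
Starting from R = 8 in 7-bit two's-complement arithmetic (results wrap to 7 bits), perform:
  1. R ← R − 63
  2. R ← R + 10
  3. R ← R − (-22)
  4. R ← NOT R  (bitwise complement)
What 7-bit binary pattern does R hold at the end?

Start: R = 8 = 0001000.
R = 8 − 63 = -55 = 1001001
R = -55 + 10 = -45 = 1010011
R = -45 − (-22) = -23 = 1101001
R = NOT 1101001 = 0010110 = 22

0010110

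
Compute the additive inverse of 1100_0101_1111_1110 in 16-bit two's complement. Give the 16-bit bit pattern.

Invert: 0011101000000001. Add 1: 0011101000000010.
Check: 1100010111111110 = -14850, 0011101000000010 = 14850.

0011101000000010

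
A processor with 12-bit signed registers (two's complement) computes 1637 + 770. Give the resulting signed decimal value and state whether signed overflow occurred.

1637 → 011001100101
770 → 001100000010
  011001100101
+ 001100000010
= 100101100111
Result 100101100111: MSB = 1 → 2407 − 4096 = -1689.
Both addends are non-negative but the stored result is negative: signed overflow. The true value 1637 + 770 = 2407 lies outside [-2048, 2047].

-1689; overflow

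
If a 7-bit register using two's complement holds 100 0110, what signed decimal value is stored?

MSB is 1, so the value is negative.
Invert: 0111001. Add 1: 0111010 = 58. So the value is −58.

-58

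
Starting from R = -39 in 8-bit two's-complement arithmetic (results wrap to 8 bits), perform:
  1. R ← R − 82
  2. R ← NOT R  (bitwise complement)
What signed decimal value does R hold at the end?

120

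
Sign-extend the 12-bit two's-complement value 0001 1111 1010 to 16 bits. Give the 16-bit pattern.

0000000111111010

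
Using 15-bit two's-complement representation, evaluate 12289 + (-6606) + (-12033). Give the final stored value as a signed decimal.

-6350

12289 + (-6606) = 5683 (001011000110011)
5683 + (-12033) = -6350 (110011100110010)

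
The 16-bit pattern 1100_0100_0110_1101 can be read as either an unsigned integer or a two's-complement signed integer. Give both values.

unsigned = 50285, signed = -15251

Unsigned: 1100010001101101 = 50285.
Signed: MSB=1 → 50285 − 65536 = -15251.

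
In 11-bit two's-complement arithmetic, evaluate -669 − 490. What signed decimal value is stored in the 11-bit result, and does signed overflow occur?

-669 → 10101100011
490 → 00111101010
Subtract via negate-and-add: invert 00111101010 + 1 = 11000010110 (i.e. -490).
  10101100011
+ 11000010110
= 01101111001  (discard carry-out 1)
Result 01101111001: MSB = 0 → value 889.
Both addends (after negating the subtrahend) are negative but the stored result is non-negative: signed overflow. The true value -669 − 490 = -1159 lies outside [-1024, 1023].

889; overflow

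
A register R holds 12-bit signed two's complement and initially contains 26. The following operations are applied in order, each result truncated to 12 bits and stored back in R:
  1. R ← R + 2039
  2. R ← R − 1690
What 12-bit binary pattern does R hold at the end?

000101110111

Start: R = 26 = 000000011010.
R = 26 + 2039 = 2065; wraps to -2031 = 100000010001
R = -2031 − 1690 = -3721; wraps to 375 = 000101110111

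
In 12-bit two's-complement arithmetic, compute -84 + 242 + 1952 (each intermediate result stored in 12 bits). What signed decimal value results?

-1986

-84 + 242 = 158 (000010011110)
158 + 1952 = 2110 → wraps to -1986 (100000111110)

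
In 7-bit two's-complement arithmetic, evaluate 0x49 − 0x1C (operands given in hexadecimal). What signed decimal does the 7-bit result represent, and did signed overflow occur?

0x49 = 1001001 = -55 (signed)
0x1C = 0011100 = 28 (signed)
Subtract via negate-and-add: invert 0011100 + 1 = 1100100 (i.e. -28).
  1001001
+ 1100100
= 0101101  (discard carry-out 1)
Result 0101101: MSB = 0 → value 45.
Both addends (after negating the subtrahend) are negative but the stored result is non-negative: signed overflow. The true value -55 − 28 = -83 lies outside [-64, 63].

45; overflow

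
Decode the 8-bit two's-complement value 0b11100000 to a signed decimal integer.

-32

MSB is 1, so the value is negative.
Unsigned reading: 224. Subtract 2^8 = 256: 224 − 256 = -32.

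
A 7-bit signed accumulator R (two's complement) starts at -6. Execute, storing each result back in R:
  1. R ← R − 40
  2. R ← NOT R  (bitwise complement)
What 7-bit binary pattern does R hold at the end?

Start: R = -6 = 1111010.
R = -6 − 40 = -46 = 1010010
R = NOT 1010010 = 0101101 = 45

0101101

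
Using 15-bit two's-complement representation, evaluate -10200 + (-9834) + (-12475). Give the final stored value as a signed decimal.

-10200 + (-9834) = -20034 → wraps to 12734 (011000110111110)
12734 + (-12475) = 259 (000000100000011)

259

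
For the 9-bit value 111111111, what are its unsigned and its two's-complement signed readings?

unsigned = 511, signed = -1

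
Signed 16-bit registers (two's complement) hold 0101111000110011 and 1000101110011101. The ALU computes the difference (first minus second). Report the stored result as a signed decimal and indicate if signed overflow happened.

0101111000110011 = 24115 (signed)
1000101110011101 = -29795 (signed)
Subtract via negate-and-add: invert 1000101110011101 + 1 = 0111010001100011 (i.e. 29795).
  0101111000110011
+ 0111010001100011
= 1101001010010110
Result 1101001010010110: MSB = 1 → 53910 − 65536 = -11626.
Both addends (after negating the subtrahend) are non-negative but the stored result is negative: signed overflow. The true value 24115 − (-29795) = 53910 lies outside [-32768, 32767].

-11626; overflow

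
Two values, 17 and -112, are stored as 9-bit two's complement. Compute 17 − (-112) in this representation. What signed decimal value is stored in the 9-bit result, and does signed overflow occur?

17 → 000010001
-112 → 110010000
Subtract via negate-and-add: invert 110010000 + 1 = 001110000 (i.e. 112).
  000010001
+ 001110000
= 010000001
Result 010000001: MSB = 0 → value 129.
Both addends (after negating the subtrahend) are non-negative and so is the stored result: no signed overflow.

129; no overflow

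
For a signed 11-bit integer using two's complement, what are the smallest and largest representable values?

min = -1024, max = 1023

Minimum: −2^10 = -1024.
Maximum: 2^10 − 1 = 1023.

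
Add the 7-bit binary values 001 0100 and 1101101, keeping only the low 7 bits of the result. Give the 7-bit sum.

  0010100
+ 1101101
= 0000001  (discard carry-out 1)

0000001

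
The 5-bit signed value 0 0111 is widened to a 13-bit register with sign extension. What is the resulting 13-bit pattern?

MSB of 00111 is 0; replicate it into the new high bits.
00000000|00111 → 0000000000111 (still 7).

0000000000111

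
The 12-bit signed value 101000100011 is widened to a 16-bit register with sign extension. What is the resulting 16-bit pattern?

MSB of 101000100011 is 1; replicate it into the new high bits.
1111|101000100011 → 1111101000100011 (still -1501).

1111101000100011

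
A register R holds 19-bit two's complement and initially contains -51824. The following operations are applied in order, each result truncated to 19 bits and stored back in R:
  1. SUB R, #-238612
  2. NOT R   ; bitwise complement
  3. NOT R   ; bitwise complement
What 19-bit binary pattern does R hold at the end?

0101101100110100100

Start: R = -51824 = 1110011010110010000.
R = -51824 − (-238612) = 186788 = 0101101100110100100
R = NOT 0101101100110100100 = 1010010011001011011 = -186789
R = NOT 1010010011001011011 = 0101101100110100100 = 186788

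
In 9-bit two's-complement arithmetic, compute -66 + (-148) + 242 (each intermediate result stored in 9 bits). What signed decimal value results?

28

-66 + (-148) = -214 (100101010)
-214 + 242 = 28 (000011100)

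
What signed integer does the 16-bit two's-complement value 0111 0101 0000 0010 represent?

MSB is 0, so the value is non-negative: 0111010100000010 = 29954.

29954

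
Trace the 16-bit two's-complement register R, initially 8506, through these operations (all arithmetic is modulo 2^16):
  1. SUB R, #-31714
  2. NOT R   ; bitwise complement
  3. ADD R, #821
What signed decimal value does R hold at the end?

Start: R = 8506 = 0010000100111010.
R = 8506 − (-31714) = 40220; wraps to -25316 = 1001110100011100
R = NOT 1001110100011100 = 0110001011100011 = 25315
R = 25315 + 821 = 26136 = 0110011000011000

26136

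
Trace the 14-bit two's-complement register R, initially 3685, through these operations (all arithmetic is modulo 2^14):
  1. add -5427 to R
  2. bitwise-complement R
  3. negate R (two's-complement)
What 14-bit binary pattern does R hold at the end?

11100100110011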